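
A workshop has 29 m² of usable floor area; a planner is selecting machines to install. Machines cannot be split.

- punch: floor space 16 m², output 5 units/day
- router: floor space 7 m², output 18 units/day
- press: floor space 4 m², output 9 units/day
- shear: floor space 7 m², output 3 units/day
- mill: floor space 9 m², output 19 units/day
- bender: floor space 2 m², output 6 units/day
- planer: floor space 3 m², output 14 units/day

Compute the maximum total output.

66

This is an integer program with binary decision variables.
Allowing fractional choices, the relaxed optimum would be about 67.7, but machines are indivisible.
router + press + mill + planer: floor space 7 + 4 + 9 + 3 = 23 ≤ 29, output 18 + 9 + 19 + 14 = 60.
router + press + mill + bender + planer: floor space 7 + 4 + 9 + 2 + 3 = 25 ≤ 29, output 18 + 9 + 19 + 6 + 14 = 66.
Best is router, press, mill, bender, and planer with total output 66.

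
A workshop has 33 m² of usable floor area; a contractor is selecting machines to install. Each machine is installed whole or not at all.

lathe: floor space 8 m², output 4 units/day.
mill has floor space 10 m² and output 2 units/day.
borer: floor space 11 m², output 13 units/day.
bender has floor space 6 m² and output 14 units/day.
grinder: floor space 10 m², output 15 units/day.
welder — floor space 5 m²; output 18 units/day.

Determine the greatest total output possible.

borer + bender + grinder + welder: floor space 11 + 6 + 10 + 5 = 32 ≤ 33, output 13 + 14 + 15 + 18 = 60.
lathe + bender + grinder + welder: floor space 8 + 6 + 10 + 5 = 29 ≤ 33, output 4 + 14 + 15 + 18 = 51.
lathe + borer + bender + welder: floor space 8 + 11 + 6 + 5 = 30 ≤ 33, output 4 + 13 + 14 + 18 = 49.
Best is borer, bender, grinder, and welder with total output 60.

60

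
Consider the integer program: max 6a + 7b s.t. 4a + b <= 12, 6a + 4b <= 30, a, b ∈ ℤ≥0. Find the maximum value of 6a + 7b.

49

Relaxing integrality, the LP optimum is 52.50 at (a,b) = (0, 7.5), which is not an integer point.
(a,b)=(0,7): 4·0+1·7=7≤12, 6·0+4·7=28≤30, objective 49.
(a,b)=(1,6): 4·1+1·6=10≤12, 6·1+4·6=30≤30, objective 48.
Maximum is 49 at (a,b)=(0,7).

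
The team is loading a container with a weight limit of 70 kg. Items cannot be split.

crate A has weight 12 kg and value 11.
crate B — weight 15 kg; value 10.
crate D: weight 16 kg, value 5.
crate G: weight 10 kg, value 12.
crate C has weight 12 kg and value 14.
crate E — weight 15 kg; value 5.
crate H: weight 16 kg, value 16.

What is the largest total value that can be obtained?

63

Treat it as a binary knapsack problem.
Allowing fractional choices, the relaxed optimum would be about 64.7, but items are indivisible.
crate A + crate B + crate G + crate C + crate H: weight 12 + 15 + 10 + 12 + 16 = 65 ≤ 70, value 11 + 10 + 12 + 14 + 16 = 63.
crate A + crate D + crate G + crate C + crate H: weight 12 + 16 + 10 + 12 + 16 = 66 ≤ 70, value 11 + 5 + 12 + 14 + 16 = 58.
crate A + crate G + crate C + crate E + crate H: weight 12 + 10 + 12 + 15 + 16 = 65 ≤ 70, value 11 + 12 + 14 + 5 + 16 = 58.
Best is crate A, crate B, crate G, crate C, and crate H with total value 63.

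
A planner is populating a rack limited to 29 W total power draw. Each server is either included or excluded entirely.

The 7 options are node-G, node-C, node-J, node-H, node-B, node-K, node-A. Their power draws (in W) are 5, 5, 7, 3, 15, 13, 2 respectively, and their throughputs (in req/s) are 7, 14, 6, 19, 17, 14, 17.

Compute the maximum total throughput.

71

node-G + node-C + node-H + node-K + node-A: power draw 5 + 5 + 3 + 13 + 2 = 28 ≤ 29, throughput 7 + 14 + 19 + 14 + 17 = 71.
node-C + node-H + node-B + node-A: power draw 5 + 3 + 15 + 2 = 25 ≤ 29, throughput 14 + 19 + 17 + 17 = 67.
Best is node-G, node-C, node-H, node-K, and node-A with total throughput 71.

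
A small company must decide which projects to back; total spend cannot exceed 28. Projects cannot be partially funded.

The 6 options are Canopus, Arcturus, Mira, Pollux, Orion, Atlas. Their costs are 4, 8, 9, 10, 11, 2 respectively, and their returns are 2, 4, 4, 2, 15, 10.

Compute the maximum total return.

31

Treat it as a binary knapsack problem.
Allowing fractional choices, the relaxed optimum would be about 32.3, but projects are indivisible.
Arcturus + Orion + Atlas: cost 8 + 11 + 2 = 21 ≤ 28, return 4 + 15 + 10 = 29.
Canopus + Mira + Orion + Atlas: cost 4 + 9 + 11 + 2 = 26 ≤ 28, return 2 + 4 + 15 + 10 = 31.
Canopus + Arcturus + Orion + Atlas: cost 4 + 8 + 11 + 2 = 25 ≤ 28, return 2 + 4 + 15 + 10 = 31.
The maximum return is 31; one optimal choice is Canopus, Arcturus, Orion, and Atlas.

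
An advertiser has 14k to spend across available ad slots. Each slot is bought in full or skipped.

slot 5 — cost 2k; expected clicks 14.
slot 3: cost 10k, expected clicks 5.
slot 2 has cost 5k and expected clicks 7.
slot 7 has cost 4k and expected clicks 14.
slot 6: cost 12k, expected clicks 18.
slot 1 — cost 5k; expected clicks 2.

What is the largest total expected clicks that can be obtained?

Take slot 5, slot 2, and slot 7: cost 2 + 5 + 4 = 11 ≤ 14, expected clicks 14 + 7 + 14 = 35.
No other feasible combination does better.

35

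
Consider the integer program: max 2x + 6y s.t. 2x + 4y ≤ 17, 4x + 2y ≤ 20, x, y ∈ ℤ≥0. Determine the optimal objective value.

(x,y)=(0,4): 2·0+4·4=16≤17, 4·0+2·4=8≤20, objective 24.
(x,y)=(1,3): 2·1+4·3=14≤17, 4·1+2·3=10≤20, objective 20.
No feasible integer point exceeds 24.

24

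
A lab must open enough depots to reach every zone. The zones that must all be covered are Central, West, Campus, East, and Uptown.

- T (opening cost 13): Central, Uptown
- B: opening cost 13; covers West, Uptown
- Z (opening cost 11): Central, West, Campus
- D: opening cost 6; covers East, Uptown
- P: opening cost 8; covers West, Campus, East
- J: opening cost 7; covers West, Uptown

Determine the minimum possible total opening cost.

17

Choose Z and D: together they cover Central, West, Campus, East, Uptown — every zone.
Total opening cost: 11 + 6 = 17.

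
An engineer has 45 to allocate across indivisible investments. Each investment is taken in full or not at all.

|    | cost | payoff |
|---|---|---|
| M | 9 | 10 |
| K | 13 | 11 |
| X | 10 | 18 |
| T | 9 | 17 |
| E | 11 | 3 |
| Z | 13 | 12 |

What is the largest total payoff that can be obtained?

58

Allowing fractional choices, the relaxed optimum would be about 60.4, but investments are indivisible.
K + X + T + Z: cost 13 + 10 + 9 + 13 = 45 ≤ 45, payoff 11 + 18 + 17 + 12 = 58.
M + K + X + T: cost 9 + 13 + 10 + 9 = 41 ≤ 45, payoff 10 + 11 + 18 + 17 = 56.
M + X + T + Z: cost 9 + 10 + 9 + 13 = 41 ≤ 45, payoff 10 + 18 + 17 + 12 = 57.
Best is K, X, T, and Z with total payoff 58.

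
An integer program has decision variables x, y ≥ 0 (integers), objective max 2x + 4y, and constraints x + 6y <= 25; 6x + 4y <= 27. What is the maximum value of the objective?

18

Relaxing integrality, the LP optimum is 19.25 at (x,y) = (1.94, 3.84), which is not an integer point.
(x,y)=(1,4): 1·1+6·4=25≤25, 6·1+4·4=22≤27, objective 18.
(x,y)=(0,4): 1·0+6·4=24≤25, 6·0+4·4=16≤27, objective 16.
The best lattice point is (1,4), giving 18.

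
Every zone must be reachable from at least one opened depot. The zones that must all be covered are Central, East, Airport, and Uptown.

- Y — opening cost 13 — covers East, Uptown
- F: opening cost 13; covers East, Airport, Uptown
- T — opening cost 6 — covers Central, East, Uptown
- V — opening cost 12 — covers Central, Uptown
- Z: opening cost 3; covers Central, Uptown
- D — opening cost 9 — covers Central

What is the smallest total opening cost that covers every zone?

16

This is a weighted set-cover instance.
Choose F and Z: together they cover Central, East, Airport, Uptown — every zone.
Total opening cost: 13 + 3 = 16.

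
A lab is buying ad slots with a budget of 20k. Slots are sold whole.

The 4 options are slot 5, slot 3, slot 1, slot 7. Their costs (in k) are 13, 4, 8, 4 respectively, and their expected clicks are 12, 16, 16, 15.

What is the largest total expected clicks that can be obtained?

Allowing fractional choices, the relaxed optimum would be about 50.7, but ad slots are indivisible.
slot 3 + slot 1 + slot 7: cost 4 + 8 + 4 = 16 ≤ 20, expected clicks 16 + 16 + 15 = 47.
slot 3 + slot 1: cost 4 + 8 = 12 ≤ 20, expected clicks 16 + 16 = 32.
Best is slot 3, slot 1, and slot 7 with total expected clicks 47.

47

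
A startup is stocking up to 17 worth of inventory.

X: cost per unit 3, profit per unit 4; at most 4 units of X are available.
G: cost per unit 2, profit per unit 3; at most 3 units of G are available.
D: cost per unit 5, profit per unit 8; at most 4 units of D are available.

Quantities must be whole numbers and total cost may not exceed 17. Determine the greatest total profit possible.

This is a bounded integer knapsack.
D has the best ratio (8/5); taking only D gives at most 3×8 = 24 (stopped by the cost limit).
Mixing does better — 1×G and 3×D: cost 17 ≤ 17, profit 1·3 + 3·8 = 27.

27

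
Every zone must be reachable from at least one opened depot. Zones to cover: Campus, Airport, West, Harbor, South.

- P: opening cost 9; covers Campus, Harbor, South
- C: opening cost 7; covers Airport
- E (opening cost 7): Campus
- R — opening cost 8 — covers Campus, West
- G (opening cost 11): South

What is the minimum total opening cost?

This is an integer covering problem.
Choose P, C, and R: together they cover Campus, Airport, West, Harbor, South — every zone.
Total opening cost: 9 + 7 + 8 = 24.

24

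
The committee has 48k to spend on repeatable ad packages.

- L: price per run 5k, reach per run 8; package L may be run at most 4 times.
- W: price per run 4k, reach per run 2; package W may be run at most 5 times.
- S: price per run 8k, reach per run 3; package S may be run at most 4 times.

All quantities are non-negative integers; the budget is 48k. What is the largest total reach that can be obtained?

45

L has the best ratio (8/5); taking only L gives at most 4×8 = 32 (stopped by the supply cap of 4).
Mixing does better — 4×L, 5×W, and 1×S: price 48 ≤ 48, reach 4·8 + 5·2 + 1·3 = 45.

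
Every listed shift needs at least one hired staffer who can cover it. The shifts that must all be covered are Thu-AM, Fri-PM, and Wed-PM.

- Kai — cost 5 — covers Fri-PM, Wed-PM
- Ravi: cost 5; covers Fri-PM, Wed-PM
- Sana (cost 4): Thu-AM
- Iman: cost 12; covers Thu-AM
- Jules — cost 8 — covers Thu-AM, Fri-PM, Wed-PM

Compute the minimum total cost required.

8

This is an integer covering problem.
The greedy cost-per-new-shift heuristic would pick Kai and Sana for 9, but a cheaper cover exists.
Jules alone covers Thu-AM, Fri-PM, Wed-PM — every shift.
Total cost: 8.
No cover costs less than 8.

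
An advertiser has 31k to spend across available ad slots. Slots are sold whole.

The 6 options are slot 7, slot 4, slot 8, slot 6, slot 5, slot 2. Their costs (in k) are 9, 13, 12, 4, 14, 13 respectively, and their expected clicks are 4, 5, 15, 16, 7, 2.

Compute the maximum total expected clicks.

38

slot 8 + slot 6 + slot 5: cost 12 + 4 + 14 = 30 ≤ 31, expected clicks 15 + 16 + 7 = 38.
slot 4 + slot 8 + slot 6: cost 13 + 12 + 4 = 29 ≤ 31, expected clicks 5 + 15 + 16 = 36.
Best is slot 8, slot 6, and slot 5 with total expected clicks 38.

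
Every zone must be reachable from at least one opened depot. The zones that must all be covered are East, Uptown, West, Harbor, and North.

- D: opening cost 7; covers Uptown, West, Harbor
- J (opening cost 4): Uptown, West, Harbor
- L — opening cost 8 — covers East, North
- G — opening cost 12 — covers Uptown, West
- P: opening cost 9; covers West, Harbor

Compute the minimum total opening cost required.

Choose J and L: together they cover East, Uptown, West, Harbor, North — every zone.
Total opening cost: 4 + 8 = 12.
No cover costs less than 12.

12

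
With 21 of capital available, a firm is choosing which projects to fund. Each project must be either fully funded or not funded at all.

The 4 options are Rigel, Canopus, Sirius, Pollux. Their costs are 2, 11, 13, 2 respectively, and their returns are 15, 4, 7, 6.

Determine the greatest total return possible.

Take Rigel, Sirius, and Pollux: cost 2 + 13 + 2 = 17 ≤ 21, return 15 + 7 + 6 = 28.
No other feasible combination does better.

28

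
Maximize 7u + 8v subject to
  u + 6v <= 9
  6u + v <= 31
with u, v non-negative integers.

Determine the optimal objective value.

35

(u,v)=(5,0): 1·5+6·0=5≤9, 6·5+1·0=30≤31, objective 35.
(u,v)=(4,0): 1·4+6·0=4≤9, 6·4+1·0=24≤31, objective 28.
The best lattice point is (5,0), giving 35.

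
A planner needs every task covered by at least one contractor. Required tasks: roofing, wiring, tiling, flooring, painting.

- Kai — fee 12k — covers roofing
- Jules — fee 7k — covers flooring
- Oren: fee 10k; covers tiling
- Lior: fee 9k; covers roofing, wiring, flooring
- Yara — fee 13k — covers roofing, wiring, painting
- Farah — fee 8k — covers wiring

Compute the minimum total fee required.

The greedy cost-per-new-task heuristic would pick Lior, Oren, and Yara for 32, but a cheaper cover exists.
Choose Jules, Oren, and Yara: together they cover roofing, wiring, tiling, flooring, painting — every task.
Total fee: 7 + 10 + 13 = 30.
No cover costs less than 30.

30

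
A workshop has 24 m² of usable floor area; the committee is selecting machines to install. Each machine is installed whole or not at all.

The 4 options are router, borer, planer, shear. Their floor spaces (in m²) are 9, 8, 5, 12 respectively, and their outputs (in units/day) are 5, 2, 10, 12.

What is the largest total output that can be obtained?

This is a 0-1 knapsack instance.
Allowing fractional choices, the relaxed optimum would be about 25.9, but machines are indivisible.
planer + shear: floor space 5 + 12 = 17 ≤ 24, output 10 + 12 = 22.
router + shear: floor space 9 + 12 = 21 ≤ 24, output 5 + 12 = 17.
Best is planer and shear with total output 22.

22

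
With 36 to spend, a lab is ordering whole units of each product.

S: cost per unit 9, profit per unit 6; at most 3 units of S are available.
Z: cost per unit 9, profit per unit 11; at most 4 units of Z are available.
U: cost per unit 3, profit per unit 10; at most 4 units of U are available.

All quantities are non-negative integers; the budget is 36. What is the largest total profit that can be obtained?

This is a bounded integer knapsack.
U has the best ratio (10/3); taking only U gives at most 4×10 = 40 (stopped by the supply cap of 4).
Mixing does better — 3×Z and 3×U: cost 36 ≤ 36, profit 3·11 + 3·10 = 63.

63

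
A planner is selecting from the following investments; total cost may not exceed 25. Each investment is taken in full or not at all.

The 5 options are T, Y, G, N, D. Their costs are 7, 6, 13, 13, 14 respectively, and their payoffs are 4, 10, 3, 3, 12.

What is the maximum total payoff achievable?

This is an integer program with binary decision variables.
Allowing fractional choices, the relaxed optimum would be about 24.9, but investments are indivisible.
Y + D: cost 6 + 14 = 20 ≤ 25, payoff 10 + 12 = 22.
T + Y: cost 7 + 6 = 13 ≤ 25, payoff 4 + 10 = 14.
T + D: cost 7 + 14 = 21 ≤ 25, payoff 4 + 12 = 16.
Best is Y and D with total payoff 22.

22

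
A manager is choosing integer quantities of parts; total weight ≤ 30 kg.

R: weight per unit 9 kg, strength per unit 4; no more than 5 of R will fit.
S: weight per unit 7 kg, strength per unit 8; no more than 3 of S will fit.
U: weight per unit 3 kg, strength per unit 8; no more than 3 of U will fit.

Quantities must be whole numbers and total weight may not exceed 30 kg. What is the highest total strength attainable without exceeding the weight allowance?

U has the best ratio (8/3); taking only U gives at most 3×8 = 24 (stopped by the supply cap of 3).
Mixing does better — 3×S and 3×U: weight 30 ≤ 30, strength 3·8 + 3·8 = 48.

48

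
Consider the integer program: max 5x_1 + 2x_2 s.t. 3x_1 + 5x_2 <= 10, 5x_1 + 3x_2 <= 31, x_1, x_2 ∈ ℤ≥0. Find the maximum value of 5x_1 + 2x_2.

15

The continuous relaxation peaks at (3.33, 0) with value 16.67; rounding to a feasible lattice point costs some objective.
(x_1,x_2)=(3,0) is feasible, giving 15.
(x_1,x_2)=(2,0) is feasible, giving 10.
The best lattice point is (3,0), giving 15.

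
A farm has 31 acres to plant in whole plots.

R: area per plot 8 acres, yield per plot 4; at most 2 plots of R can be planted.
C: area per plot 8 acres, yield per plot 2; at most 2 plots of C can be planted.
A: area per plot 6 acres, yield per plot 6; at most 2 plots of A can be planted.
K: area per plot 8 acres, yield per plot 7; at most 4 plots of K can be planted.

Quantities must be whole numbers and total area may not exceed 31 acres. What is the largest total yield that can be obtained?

This is a bounded integer knapsack.
1×A and 3×K: area 30 ≤ 31, yield 1·6 + 3·7 = 27.
2×A and 2×K: area 28 ≤ 31, yield 2·6 + 2·7 = 26.
Best is 27.

27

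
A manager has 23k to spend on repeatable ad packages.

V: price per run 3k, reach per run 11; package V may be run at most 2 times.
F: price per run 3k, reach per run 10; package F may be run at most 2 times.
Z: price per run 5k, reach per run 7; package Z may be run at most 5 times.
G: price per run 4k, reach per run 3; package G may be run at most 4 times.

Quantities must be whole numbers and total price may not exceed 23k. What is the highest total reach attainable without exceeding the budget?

V has the best ratio (11/3); taking only V gives at most 2×11 = 22 (stopped by the supply cap of 2).
Mixing does better — 2×V, 2×F, and 2×Z: price 22 ≤ 23, reach 2·11 + 2·10 + 2·7 = 56.

56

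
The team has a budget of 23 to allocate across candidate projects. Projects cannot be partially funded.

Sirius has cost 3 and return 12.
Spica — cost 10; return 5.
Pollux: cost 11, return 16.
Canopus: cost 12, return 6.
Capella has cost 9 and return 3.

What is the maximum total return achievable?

Allowing fractional choices, the relaxed optimum would be about 32.5, but projects are indivisible.
Pollux + Canopus: cost 11 + 12 = 23 ≤ 23, return 16 + 6 = 22.
Sirius + Pollux + Capella: cost 3 + 11 + 9 = 23 ≤ 23, return 12 + 16 + 3 = 31.
Sirius + Pollux: cost 3 + 11 = 14 ≤ 23, return 12 + 16 = 28.
Best is Sirius, Pollux, and Capella with total return 31.

31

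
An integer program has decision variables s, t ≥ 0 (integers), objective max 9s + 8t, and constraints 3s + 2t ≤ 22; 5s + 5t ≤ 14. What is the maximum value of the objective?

18

Relaxing integrality, the LP optimum is 25.20 at (s,t) = (2.8, 0), which is not an integer point.
(s,t)=(2,0): 3·2+2·0=6≤22, 5·2+5·0=10≤14, objective 18.
(s,t)=(1,1): 3·1+2·1=5≤22, 5·1+5·1=10≤14, objective 17.
(s,t)=(1,0): 3·1+2·0=3≤22, 5·1+5·0=5≤14, objective 9.
The best lattice point is (2,0), giving 18.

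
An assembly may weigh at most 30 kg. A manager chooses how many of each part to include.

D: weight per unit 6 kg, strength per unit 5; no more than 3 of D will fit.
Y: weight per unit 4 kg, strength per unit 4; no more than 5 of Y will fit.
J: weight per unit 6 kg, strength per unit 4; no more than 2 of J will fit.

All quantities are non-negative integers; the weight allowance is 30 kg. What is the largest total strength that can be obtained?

27

This is a bounded integer knapsack.
Take 3×D and 3×Y: weight 30 ≤ 30, strength 3·5 + 3·4 = 27.
No other integer combination yields more.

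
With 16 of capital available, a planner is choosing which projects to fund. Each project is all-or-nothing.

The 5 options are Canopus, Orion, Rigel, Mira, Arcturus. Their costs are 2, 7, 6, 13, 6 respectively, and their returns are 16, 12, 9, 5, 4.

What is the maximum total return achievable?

37

Take Canopus, Orion, and Rigel: cost 2 + 7 + 6 = 15 ≤ 16, return 16 + 12 + 9 = 37.
No other feasible combination does better.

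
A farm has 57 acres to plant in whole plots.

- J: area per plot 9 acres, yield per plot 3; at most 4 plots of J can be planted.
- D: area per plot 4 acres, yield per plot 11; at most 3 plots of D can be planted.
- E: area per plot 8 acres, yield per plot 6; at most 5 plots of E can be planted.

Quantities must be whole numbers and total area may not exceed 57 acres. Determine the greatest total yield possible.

Take 3×D and 5×E: area 52 ≤ 57, yield 3·11 + 5·6 = 63.
D has the best ratio (11/4) and is taken to its limit of 3; remaining capacity is filled optimally with the others.

63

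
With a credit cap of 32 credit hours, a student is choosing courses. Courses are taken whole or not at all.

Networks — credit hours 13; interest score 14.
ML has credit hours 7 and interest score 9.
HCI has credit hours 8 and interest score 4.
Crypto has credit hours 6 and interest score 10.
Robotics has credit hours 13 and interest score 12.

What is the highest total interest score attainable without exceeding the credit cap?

This is a 0-1 knapsack instance.
Take Networks, Crypto, and Robotics: credit hours 13 + 6 + 13 = 32 ≤ 32, interest score 14 + 10 + 12 = 36.
No other feasible combination does better.

36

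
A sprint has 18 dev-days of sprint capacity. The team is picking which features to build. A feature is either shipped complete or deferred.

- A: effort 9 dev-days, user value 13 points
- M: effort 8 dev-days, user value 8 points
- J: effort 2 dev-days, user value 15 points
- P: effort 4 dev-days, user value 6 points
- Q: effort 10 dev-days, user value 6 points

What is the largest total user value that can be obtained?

34

A + J: effort 9 + 2 = 11 ≤ 18, user value 13 + 15 = 28.
A + J + P: effort 9 + 2 + 4 = 15 ≤ 18, user value 13 + 15 + 6 = 34.
M + J + P: effort 8 + 2 + 4 = 14 ≤ 18, user value 8 + 15 + 6 = 29.
Best is A, J, and P with total user value 34.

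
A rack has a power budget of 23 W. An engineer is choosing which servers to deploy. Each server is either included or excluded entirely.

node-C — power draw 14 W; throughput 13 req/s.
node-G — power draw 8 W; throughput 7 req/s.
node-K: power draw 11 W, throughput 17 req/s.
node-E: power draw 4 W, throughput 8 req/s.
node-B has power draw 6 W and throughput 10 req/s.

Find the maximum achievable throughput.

Allowing fractional choices, the relaxed optimum would be about 36.9, but servers are indivisible.
node-G + node-K + node-E: power draw 8 + 11 + 4 = 23 ≤ 23, throughput 7 + 17 + 8 = 32.
node-K + node-E + node-B: power draw 11 + 4 + 6 = 21 ≤ 23, throughput 17 + 8 + 10 = 35.
node-K + node-B: power draw 11 + 6 = 17 ≤ 23, throughput 17 + 10 = 27.
Best is node-K, node-E, and node-B with total throughput 35.

35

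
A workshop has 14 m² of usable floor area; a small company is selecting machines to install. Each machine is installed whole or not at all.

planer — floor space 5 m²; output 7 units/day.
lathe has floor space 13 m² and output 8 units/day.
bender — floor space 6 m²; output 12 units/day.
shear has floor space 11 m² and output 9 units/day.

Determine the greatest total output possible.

This is a 0-1 knapsack instance.
shear: floor space 11 ≤ 14, output 9.
planer + bender: floor space 5 + 6 = 11 ≤ 14, output 7 + 12 = 19.
bender: floor space 6 ≤ 14, output 12.
Best is planer and bender with total output 19.

19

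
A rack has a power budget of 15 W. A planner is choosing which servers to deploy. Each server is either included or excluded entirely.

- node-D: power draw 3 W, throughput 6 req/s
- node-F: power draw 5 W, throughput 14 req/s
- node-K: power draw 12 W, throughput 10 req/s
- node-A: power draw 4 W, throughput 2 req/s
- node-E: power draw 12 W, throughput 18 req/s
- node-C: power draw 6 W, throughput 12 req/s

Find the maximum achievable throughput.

node-F + node-C: power draw 5 + 6 = 11 ≤ 15, throughput 14 + 12 = 26.
node-D + node-F + node-C: power draw 3 + 5 + 6 = 14 ≤ 15, throughput 6 + 14 + 12 = 32.
node-F + node-A + node-C: power draw 5 + 4 + 6 = 15 ≤ 15, throughput 14 + 2 + 12 = 28.
Best is node-D, node-F, and node-C with total throughput 32.

32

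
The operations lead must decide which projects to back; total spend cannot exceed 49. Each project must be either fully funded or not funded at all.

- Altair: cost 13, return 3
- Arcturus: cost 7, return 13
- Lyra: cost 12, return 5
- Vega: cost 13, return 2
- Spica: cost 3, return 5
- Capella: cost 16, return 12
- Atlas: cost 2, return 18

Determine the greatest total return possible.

53

This is a 0-1 knapsack instance.
Allowing fractional choices, the relaxed optimum would be about 55.1, but projects are indivisible.
Altair + Arcturus + Spica + Capella + Atlas: cost 13 + 7 + 3 + 16 + 2 = 41 ≤ 49, return 3 + 13 + 5 + 12 + 18 = 51.
Arcturus + Vega + Spica + Capella + Atlas: cost 7 + 13 + 3 + 16 + 2 = 41 ≤ 49, return 13 + 2 + 5 + 12 + 18 = 50.
Arcturus + Lyra + Spica + Capella + Atlas: cost 7 + 12 + 3 + 16 + 2 = 40 ≤ 49, return 13 + 5 + 5 + 12 + 18 = 53.
Best is Arcturus, Lyra, Spica, Capella, and Atlas with total return 53.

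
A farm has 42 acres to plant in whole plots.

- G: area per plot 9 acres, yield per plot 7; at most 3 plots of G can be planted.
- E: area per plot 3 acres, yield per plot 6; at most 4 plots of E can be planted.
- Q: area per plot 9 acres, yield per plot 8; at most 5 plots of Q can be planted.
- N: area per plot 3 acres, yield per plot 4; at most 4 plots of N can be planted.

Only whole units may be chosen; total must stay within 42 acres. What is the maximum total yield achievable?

56

E has the best ratio (6/3); taking only E gives at most 4×6 = 24 (stopped by the supply cap of 4).
Mixing does better — 4×E, 2×Q, and 4×N: area 42 ≤ 42, yield 4·6 + 2·8 + 4·4 = 56.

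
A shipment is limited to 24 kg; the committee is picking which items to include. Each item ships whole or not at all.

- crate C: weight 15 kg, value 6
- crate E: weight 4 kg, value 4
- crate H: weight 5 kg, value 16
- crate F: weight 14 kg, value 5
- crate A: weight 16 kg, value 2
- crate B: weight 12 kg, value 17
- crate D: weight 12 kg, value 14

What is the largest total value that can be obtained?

37

Allowing fractional choices, the relaxed optimum would be about 41.2, but items are indivisible.
crate H + crate B: weight 5 + 12 = 17 ≤ 24, value 16 + 17 = 33.
crate E + crate H + crate D: weight 4 + 5 + 12 = 21 ≤ 24, value 4 + 16 + 14 = 34.
crate E + crate H + crate B: weight 4 + 5 + 12 = 21 ≤ 24, value 4 + 16 + 17 = 37.
Best is crate E, crate H, and crate B with total value 37.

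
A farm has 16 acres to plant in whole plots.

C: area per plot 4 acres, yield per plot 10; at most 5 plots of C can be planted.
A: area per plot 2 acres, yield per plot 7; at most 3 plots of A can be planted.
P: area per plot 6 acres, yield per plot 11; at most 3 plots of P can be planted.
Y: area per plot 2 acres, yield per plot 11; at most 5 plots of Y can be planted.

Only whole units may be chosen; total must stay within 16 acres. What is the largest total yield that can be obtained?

1×C, 1×A, and 5×Y: area 16 ≤ 16, yield 1·10 + 1·7 + 5·11 = 72.
3×A and 5×Y: area 16 ≤ 16, yield 3·7 + 5·11 = 76.
Best is 76.

76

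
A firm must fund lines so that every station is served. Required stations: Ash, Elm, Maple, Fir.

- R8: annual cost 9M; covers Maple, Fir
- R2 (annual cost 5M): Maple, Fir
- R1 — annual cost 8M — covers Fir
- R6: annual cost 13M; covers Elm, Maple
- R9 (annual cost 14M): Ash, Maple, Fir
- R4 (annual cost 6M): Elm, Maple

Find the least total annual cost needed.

20

The greedy cost-per-new-station heuristic would pick R2, R4, and R9 for 25, but a cheaper cover exists.
Choose R9 and R4: together they cover Ash, Elm, Maple, Fir — every station.
Total annual cost: 14 + 6 = 20.
No cover costs less than 20.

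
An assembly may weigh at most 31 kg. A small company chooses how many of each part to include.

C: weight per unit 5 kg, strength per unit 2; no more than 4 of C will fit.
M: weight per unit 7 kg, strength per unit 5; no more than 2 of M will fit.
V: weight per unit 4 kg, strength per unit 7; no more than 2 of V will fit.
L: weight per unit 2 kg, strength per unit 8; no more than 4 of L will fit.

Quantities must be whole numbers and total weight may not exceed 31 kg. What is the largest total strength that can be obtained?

2×M, 2×V, and 4×L: weight 30 ≤ 31, strength 2·5 + 2·7 + 4·8 = 56.
1×C, 1×M, 2×V, and 4×L: weight 28 ≤ 31, strength 1·2 + 1·5 + 2·7 + 4·8 = 53.
Best is 56.

56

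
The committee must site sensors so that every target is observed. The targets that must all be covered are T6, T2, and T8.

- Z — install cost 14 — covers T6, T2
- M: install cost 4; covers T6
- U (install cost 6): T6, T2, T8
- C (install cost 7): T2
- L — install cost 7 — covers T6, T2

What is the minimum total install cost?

6

This is an integer covering problem.
U alone covers T6, T2, T8 — every target.
Total install cost: 6.
No cover costs less than 6.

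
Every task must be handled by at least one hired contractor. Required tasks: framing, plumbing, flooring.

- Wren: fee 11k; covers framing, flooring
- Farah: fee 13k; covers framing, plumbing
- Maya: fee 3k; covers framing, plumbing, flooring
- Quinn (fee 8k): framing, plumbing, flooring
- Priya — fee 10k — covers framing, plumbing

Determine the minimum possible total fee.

3

Maya alone covers framing, plumbing, flooring — every task.
Total fee: 3.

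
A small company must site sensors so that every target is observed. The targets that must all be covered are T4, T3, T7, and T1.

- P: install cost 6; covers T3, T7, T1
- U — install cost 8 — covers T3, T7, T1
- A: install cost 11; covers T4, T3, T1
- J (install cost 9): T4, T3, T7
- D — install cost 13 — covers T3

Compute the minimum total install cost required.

This is an integer covering problem.
Choose P and J: together they cover T4, T3, T7, T1 — every target.
Total install cost: 6 + 9 = 15.
No cover costs less than 15.

15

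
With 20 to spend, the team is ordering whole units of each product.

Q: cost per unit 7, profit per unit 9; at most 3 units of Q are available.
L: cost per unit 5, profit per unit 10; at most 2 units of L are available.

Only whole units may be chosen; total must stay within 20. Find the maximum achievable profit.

Take 1×Q and 2×L: cost 17 ≤ 20, profit 1·9 + 2·10 = 29.
L has the best ratio (10/5) and is taken to its limit of 2; remaining capacity is filled optimally with the others.

29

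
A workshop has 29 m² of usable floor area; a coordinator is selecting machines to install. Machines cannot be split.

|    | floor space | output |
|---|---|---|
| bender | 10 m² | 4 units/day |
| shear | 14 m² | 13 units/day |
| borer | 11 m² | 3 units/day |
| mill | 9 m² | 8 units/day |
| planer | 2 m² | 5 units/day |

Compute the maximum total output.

26

Allowing fractional choices, the relaxed optimum would be about 27.6, but machines are indivisible.
bender + shear + planer: floor space 10 + 14 + 2 = 26 ≤ 29, output 4 + 13 + 5 = 22.
shear + mill: floor space 14 + 9 = 23 ≤ 29, output 13 + 8 = 21.
shear + mill + planer: floor space 14 + 9 + 2 = 25 ≤ 29, output 13 + 8 + 5 = 26.
Best is shear, mill, and planer with total output 26.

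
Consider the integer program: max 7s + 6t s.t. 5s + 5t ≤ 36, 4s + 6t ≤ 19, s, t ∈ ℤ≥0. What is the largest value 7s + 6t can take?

28

Relaxing integrality, the LP optimum is 33.25 at (s,t) = (4.75, 0), which is not an integer point.
(s,t)=(4,0): 5·4+5·0=20≤36, 4·4+6·0=16≤19, objective 28.
(s,t)=(3,1): 5·3+5·1=20≤36, 4·3+6·1=18≤19, objective 27.
(s,t)=(3,0): 5·3+5·0=15≤36, 4·3+6·0=12≤19, objective 21.
Maximum is 28 at (s,t)=(4,0).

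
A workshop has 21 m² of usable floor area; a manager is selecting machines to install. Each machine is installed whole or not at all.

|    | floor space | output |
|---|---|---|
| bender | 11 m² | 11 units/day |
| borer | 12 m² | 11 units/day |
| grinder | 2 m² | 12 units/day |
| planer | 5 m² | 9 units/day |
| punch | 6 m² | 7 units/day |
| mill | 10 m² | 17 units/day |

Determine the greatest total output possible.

grinder + planer + mill: floor space 2 + 5 + 10 = 17 ≤ 21, output 12 + 9 + 17 = 38.
grinder + punch + mill: floor space 2 + 6 + 10 = 18 ≤ 21, output 12 + 7 + 17 = 36.
Best is grinder, planer, and mill with total output 38.

38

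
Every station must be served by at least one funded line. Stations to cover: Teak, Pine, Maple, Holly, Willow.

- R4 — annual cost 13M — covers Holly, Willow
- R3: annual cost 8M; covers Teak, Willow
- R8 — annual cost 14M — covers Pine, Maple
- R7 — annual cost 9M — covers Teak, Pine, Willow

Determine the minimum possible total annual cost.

This is an integer covering problem.
Choose R4, R3, and R8: together they cover Teak, Pine, Maple, Holly, Willow — every station.
Total annual cost: 13 + 8 + 14 = 35.

35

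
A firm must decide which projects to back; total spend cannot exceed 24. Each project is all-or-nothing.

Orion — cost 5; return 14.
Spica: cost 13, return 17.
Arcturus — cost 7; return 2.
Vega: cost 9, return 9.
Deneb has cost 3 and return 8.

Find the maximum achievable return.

39

Allowing fractional choices, the relaxed optimum would be about 42.0, but projects are indivisible.
Orion + Spica + Deneb: cost 5 + 13 + 3 = 21 ≤ 24, return 14 + 17 + 8 = 39.
Orion + Arcturus + Vega + Deneb: cost 5 + 7 + 9 + 3 = 24 ≤ 24, return 14 + 2 + 9 + 8 = 33.
Best is Orion, Spica, and Deneb with total return 39.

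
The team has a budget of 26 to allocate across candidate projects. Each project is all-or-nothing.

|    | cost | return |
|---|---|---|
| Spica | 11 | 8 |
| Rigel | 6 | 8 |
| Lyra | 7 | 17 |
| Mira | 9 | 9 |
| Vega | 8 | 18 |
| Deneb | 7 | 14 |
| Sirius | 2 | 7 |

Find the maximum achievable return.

This is an integer program with binary decision variables.
Allowing fractional choices, the relaxed optimum would be about 58.7, but projects are indivisible.
Lyra + Vega + Deneb + Sirius: cost 7 + 8 + 7 + 2 = 24 ≤ 26, return 17 + 18 + 14 + 7 = 56.
Lyra + Mira + Vega + Sirius: cost 7 + 9 + 8 + 2 = 26 ≤ 26, return 17 + 9 + 18 + 7 = 51.
Best is Lyra, Vega, Deneb, and Sirius with total return 56.

56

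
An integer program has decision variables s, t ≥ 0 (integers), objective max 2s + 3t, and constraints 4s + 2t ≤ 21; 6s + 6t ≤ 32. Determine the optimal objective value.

15

Relaxing integrality, the LP optimum is 16.00 at (s,t) = (0, 5.33), which is not an integer point.
(s,t)=(0,5): 4·0+2·5=10≤21, 6·0+6·5=30≤32, objective 15.
(s,t)=(1,4): 4·1+2·4=12≤21, 6·1+6·4=30≤32, objective 14.
No feasible integer point exceeds 15.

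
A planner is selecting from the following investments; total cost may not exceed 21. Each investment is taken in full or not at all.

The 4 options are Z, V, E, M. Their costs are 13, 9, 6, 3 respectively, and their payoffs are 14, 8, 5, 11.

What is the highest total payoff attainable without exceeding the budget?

25

Allowing fractional choices, the relaxed optimum would be about 29.4, but investments are indivisible.
V + E + M: cost 9 + 6 + 3 = 18 ≤ 21, payoff 8 + 5 + 11 = 24.
V + M: cost 9 + 3 = 12 ≤ 21, payoff 8 + 11 = 19.
Z + M: cost 13 + 3 = 16 ≤ 21, payoff 14 + 11 = 25.
Best is Z and M with total payoff 25.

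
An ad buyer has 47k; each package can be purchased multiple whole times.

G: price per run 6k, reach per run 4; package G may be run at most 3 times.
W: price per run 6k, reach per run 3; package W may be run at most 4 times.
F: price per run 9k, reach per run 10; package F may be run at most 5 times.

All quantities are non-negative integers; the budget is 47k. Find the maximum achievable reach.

50

F has the best ratio (10/9); taking only F gives at most 5×10 = 50 (stopped by the price limit).
Optimal: 5×F: price 45 ≤ 47, reach 5·10 = 50.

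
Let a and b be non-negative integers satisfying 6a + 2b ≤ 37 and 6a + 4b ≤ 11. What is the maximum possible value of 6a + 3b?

9

(a,b)=(1,1): 6·1+2·1=8≤37, 6·1+4·1=10≤11, objective 9.
(a,b)=(0,2): 6·0+2·2=4≤37, 6·0+4·2=8≤11, objective 6.
Maximum is 9 at (a,b)=(1,1).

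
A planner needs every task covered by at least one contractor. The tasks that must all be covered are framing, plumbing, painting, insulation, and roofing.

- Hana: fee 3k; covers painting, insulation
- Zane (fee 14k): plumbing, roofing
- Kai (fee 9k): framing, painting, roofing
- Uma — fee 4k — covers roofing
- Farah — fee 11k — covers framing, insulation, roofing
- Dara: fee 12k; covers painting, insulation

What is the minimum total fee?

26

This is a weighted set-cover instance.
The greedy cost-per-new-task heuristic would pick Hana, Uma, Kai, and Zane for 30, but a cheaper cover exists.
Choose Hana, Zane, and Kai: together they cover framing, plumbing, painting, insulation, roofing — every task.
Total fee: 3 + 14 + 9 = 26.
No cover costs less than 26.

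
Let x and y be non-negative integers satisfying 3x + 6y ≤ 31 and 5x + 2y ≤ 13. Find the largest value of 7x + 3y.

19

The continuous relaxation peaks at (0.667, 4.83) with value 19.17; rounding to a feasible lattice point costs some objective.
(x,y)=(1,4): 3·1+6·4=27≤31, 5·1+2·4=13≤13, objective 19.
(x,y)=(1,3): 3·1+6·3=21≤31, 5·1+2·3=11≤13, objective 16.
The best lattice point is (1,4), giving 19.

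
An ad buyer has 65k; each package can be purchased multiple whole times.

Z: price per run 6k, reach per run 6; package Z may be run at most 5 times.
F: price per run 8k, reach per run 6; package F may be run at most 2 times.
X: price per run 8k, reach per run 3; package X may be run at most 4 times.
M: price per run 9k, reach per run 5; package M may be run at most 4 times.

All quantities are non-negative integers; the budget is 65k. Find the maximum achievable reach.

52

This is a bounded integer knapsack.
Take 5×Z, 2×F, and 2×M: price 64 ≤ 65, reach 5·6 + 2·6 + 2·5 = 52.
Z has the best ratio (6/6) and is taken to its limit of 5; remaining capacity is filled optimally with the others.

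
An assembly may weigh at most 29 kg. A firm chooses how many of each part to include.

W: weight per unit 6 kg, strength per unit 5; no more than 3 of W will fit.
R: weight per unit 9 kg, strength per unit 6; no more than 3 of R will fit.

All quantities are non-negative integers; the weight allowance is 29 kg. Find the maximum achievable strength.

21

3×W and 1×R: weight 27 ≤ 29, strength 3·5 + 1·6 = 21.
3×R: weight 27 ≤ 29, strength 3·6 = 18.
Best is 21.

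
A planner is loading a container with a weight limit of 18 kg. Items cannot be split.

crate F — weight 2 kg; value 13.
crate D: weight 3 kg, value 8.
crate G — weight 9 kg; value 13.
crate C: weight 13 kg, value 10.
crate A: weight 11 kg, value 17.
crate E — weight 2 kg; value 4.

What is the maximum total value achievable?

crate F + crate D + crate A: weight 2 + 3 + 11 = 16 ≤ 18, value 13 + 8 + 17 = 38.
crate F + crate D + crate A + crate E: weight 2 + 3 + 11 + 2 = 18 ≤ 18, value 13 + 8 + 17 + 4 = 42.
crate F + crate D + crate G + crate E: weight 2 + 3 + 9 + 2 = 16 ≤ 18, value 13 + 8 + 13 + 4 = 38.
Best is crate F, crate D, crate A, and crate E with total value 42.

42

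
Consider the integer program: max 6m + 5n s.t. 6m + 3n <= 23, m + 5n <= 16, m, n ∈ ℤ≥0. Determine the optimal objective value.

23

The continuous relaxation peaks at (2.48, 2.7) with value 28.41; rounding to a feasible lattice point costs some objective.
(m,n)=(3,1): 6·3+3·1=21≤23, 1·3+5·1=8≤16, objective 23.
(m,n)=(2,2): 6·2+3·2=18≤23, 1·2+5·2=12≤16, objective 22.
(m,n)=(1,3): 6·1+3·3=15≤23, 1·1+5·3=16≤16, objective 21.
The best lattice point is (3,1), giving 23.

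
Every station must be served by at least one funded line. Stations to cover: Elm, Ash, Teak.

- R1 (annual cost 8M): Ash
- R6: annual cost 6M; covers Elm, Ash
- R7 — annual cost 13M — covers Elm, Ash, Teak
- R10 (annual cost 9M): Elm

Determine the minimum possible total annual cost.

13

This is a weighted set-cover instance.
The greedy cost-per-new-station heuristic would pick R6 and R7 for 19, but a cheaper cover exists.
R7 alone covers Elm, Ash, Teak — every station.
Total annual cost: 13.
No cover costs less than 13.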